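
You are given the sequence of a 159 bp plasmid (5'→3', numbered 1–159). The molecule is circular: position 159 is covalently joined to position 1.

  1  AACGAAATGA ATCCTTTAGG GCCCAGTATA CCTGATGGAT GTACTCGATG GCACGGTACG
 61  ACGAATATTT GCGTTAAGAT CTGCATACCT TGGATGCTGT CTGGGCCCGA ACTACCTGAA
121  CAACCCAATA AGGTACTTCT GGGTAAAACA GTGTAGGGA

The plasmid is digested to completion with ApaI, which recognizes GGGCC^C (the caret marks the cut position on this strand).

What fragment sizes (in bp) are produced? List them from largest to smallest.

ApaI sites (GGGCCC) start at positions 19, 103.
ApaI cuts after base 5 of each site (before the last base), so after positions 23, 107.
Circular molecule, 2 cuts → 2 fragments:
  24–107 → 84 bp
  108–159 then 1–23 → 52 + 23 = 75 bp
Sorted largest to smallest: 84, 75 bp.

84, 75 bp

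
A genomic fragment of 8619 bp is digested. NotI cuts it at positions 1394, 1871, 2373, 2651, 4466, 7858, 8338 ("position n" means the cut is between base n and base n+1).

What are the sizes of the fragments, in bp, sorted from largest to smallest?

Linear molecule, 7 cuts → 8 fragments:
  1394 − 0 = 1394 bp
  1871 − 1394 = 477 bp
  2373 − 1871 = 502 bp
  2651 − 2373 = 278 bp
  4466 − 2651 = 1815 bp
  7858 − 4466 = 3392 bp
  8338 − 7858 = 480 bp
  8619 − 8338 = 281 bp
Sorted largest to smallest: 3392, 1815, 1394, 502, 480, 477, 281, 278 bp.

3392, 1815, 1394, 502, 480, 477, 281, 278 bp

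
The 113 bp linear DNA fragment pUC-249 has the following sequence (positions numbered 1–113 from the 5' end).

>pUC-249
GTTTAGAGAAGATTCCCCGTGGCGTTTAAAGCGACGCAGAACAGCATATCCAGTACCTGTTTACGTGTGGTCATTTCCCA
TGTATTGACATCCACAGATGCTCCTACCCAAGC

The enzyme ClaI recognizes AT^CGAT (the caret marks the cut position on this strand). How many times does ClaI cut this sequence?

No occurrence of ATCGAT is present in the sequence.
ClaI does not cut: 0 sites.

0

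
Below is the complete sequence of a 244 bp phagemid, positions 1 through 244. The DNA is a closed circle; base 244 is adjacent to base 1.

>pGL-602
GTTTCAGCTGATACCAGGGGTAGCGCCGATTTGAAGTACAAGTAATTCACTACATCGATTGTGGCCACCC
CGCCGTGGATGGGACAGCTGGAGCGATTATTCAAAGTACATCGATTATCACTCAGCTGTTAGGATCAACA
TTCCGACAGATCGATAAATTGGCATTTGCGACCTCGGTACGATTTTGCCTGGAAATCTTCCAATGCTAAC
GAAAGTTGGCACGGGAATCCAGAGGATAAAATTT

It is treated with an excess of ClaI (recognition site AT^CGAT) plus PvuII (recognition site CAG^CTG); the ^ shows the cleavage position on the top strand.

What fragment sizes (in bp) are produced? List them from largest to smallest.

100, 48, 32, 26, 24, 14 bp

ClaI sites (ATCGAT) start at positions 54, 110, 150.
ClaI cuts after base 2 of each site, so after positions 55, 111, 151.
PvuII sites (CAGCTG) start at positions 5, 85, 123.
PvuII cuts after base 3 of each site, so after positions 7, 87, 125.
Combined cut positions: 7, 55, 87, 111, 125, 151.
Circular molecule, 6 cuts → 6 fragments:
  8–55 → 48 bp
  56–87 → 32 bp
  88–111 → 24 bp
  112–125 → 14 bp
  126–151 → 26 bp
  152–244 then 1–7 → 93 + 7 = 100 bp
Sorted largest to smallest: 100, 48, 32, 26, 24, 14 bp.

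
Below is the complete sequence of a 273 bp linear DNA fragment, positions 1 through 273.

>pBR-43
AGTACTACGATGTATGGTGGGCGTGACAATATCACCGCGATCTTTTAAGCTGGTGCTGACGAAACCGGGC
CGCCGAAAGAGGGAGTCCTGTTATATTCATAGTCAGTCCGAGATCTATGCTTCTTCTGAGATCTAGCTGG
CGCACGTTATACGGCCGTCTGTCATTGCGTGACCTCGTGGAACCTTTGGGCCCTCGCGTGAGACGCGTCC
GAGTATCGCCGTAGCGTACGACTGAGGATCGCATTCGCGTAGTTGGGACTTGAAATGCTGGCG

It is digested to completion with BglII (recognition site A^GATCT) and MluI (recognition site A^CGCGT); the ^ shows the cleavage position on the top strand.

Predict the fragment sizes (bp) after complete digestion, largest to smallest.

111, 74, 70, 18 bp

BglII sites (AGATCT) start at positions 111, 129.
BglII cuts after the first base of each site, so after positions 111, 129.
The MluI site (ACGCGT) starts at position 203.
MluI cuts after the first base of each site, so after position 203.
Combined cut positions: 111, 129, 203.
Linear molecule, 3 cuts → 4 fragments:
  1–111 → 111 bp
  112–129 → 18 bp
  130–203 → 74 bp
  204–273 → 70 bp
Sorted largest to smallest: 111, 74, 70, 18 bp.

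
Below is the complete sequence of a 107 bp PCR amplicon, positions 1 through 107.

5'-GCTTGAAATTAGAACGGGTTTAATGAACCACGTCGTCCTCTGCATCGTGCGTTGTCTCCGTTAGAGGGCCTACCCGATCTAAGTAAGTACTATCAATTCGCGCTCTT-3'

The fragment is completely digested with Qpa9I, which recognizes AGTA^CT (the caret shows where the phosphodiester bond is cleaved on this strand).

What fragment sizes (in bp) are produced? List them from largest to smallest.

The Qpa9I site (AGTACT) starts at position 86.
Qpa9I cuts after base 4 of each site, so after position 89.
Linear molecule, 1 cut → 2 fragments:
  1–89 → 89 bp
  90–107 → 18 bp
Sorted largest to smallest: 89, 18 bp.

89, 18 bp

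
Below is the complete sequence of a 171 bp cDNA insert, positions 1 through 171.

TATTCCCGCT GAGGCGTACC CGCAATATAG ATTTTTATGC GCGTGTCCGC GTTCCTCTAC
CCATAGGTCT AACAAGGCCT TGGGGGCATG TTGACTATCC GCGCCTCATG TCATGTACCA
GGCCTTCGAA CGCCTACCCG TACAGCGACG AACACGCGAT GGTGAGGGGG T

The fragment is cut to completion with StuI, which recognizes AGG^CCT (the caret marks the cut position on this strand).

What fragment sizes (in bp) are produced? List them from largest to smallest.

77, 49, 45 bp

StuI sites (AGGCCT) start at positions 75, 120.
StuI cuts after base 3 of each site, so after positions 77, 122.
Linear molecule, 2 cuts → 3 fragments:
  1–77 → 77 bp
  78–122 → 45 bp
  123–171 → 49 bp
Sorted largest to smallest: 77, 49, 45 bp.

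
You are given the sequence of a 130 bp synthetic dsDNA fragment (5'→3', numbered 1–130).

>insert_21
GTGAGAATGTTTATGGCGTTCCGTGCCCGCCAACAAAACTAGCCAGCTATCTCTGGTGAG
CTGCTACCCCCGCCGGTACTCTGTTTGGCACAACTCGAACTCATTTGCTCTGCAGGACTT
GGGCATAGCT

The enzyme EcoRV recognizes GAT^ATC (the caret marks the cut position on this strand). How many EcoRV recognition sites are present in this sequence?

No occurrence of GATATC is present in the sequence.
EcoRV does not cut: 0 sites.

0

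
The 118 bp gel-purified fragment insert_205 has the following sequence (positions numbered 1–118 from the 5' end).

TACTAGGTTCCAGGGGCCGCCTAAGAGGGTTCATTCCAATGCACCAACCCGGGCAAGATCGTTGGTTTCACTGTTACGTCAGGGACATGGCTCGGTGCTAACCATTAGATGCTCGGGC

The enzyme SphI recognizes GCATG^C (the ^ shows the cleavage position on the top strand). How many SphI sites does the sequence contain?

0

No occurrence of GCATGC is present in the sequence.
SphI does not cut: 0 sites.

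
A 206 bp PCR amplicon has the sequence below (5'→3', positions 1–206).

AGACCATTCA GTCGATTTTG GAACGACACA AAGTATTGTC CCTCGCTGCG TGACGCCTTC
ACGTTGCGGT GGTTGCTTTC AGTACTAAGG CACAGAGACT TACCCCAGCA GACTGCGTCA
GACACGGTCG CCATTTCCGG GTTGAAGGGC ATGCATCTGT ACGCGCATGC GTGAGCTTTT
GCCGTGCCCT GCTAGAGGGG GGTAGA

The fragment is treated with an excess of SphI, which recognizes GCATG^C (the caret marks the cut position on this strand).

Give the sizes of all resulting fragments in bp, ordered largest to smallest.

SphI sites (GCATGC) start at positions 149, 165.
SphI cuts after base 5 of each site (before the last base), so after positions 153, 169.
Linear molecule, 2 cuts → 3 fragments:
  1–153 → 153 bp
  154–169 → 16 bp
  170–206 → 37 bp
Sorted largest to smallest: 153, 37, 16 bp.

153, 37, 16 bp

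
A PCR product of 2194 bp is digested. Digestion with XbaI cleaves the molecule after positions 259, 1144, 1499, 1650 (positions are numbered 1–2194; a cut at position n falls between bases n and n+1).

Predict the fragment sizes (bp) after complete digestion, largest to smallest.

Linear molecule, 4 cuts → 5 fragments:
  259 − 0 = 259 bp
  1144 − 259 = 885 bp
  1499 − 1144 = 355 bp
  1650 − 1499 = 151 bp
  2194 − 1650 = 544 bp
Sorted largest to smallest: 885, 544, 355, 259, 151 bp.

885, 544, 355, 259, 151 bp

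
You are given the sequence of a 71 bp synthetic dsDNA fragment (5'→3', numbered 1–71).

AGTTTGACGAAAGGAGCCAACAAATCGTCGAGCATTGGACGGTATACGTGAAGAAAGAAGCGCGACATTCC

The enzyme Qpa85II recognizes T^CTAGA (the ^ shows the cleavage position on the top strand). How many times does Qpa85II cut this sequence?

No occurrence of TCTAGA is present in the sequence.
Qpa85II does not cut: 0 sites.

0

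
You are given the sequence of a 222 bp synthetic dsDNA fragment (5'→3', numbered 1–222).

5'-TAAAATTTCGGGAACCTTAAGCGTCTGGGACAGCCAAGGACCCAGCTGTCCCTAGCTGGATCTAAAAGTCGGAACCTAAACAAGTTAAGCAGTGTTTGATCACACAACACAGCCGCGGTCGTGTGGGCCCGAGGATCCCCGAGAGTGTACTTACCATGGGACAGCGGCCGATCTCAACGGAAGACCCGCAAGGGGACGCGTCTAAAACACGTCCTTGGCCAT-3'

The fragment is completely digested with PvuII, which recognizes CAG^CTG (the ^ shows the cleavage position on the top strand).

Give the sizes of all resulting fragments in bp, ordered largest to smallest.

177, 45 bp

The PvuII site (CAGCTG) starts at position 43.
PvuII cuts after base 3 of each site, so after position 45.
Linear molecule, 1 cut → 2 fragments:
  1–45 → 45 bp
  46–222 → 177 bp
Sorted largest to smallest: 177, 45 bp.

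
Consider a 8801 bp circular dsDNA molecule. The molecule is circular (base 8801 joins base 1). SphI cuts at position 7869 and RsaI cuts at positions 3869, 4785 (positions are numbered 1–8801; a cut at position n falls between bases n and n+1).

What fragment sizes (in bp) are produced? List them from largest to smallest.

Combined cut positions (sorted): 3869, 4785, 7869.
Circular molecule, 3 cuts → 3 fragments:
  4785 − 3869 = 916 bp
  7869 − 4785 = 3084 bp
  wrap: 8801 − 7869 + 3869 = 4801 bp
Sorted largest to smallest: 4801, 3084, 916 bp.

4801, 3084, 916 bp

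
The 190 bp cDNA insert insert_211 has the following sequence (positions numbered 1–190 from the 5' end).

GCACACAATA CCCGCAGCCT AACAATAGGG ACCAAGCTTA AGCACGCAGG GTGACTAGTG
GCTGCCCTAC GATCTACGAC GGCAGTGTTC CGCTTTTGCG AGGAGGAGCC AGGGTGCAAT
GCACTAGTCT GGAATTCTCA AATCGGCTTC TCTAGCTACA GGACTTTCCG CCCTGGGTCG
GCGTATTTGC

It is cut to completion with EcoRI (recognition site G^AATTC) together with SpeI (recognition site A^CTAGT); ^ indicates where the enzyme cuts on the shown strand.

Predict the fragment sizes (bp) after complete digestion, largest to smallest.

69, 58, 54, 9 bp

The EcoRI site (GAATTC) starts at position 132.
EcoRI cuts after the first base of each site, so after position 132.
SpeI sites (ACTAGT) start at positions 54, 123.
SpeI cuts after the first base of each site, so after positions 54, 123.
Combined cut positions: 54, 123, 132.
Linear molecule, 3 cuts → 4 fragments:
  1–54 → 54 bp
  55–123 → 69 bp
  124–132 → 9 bp
  133–190 → 58 bp
Sorted largest to smallest: 69, 58, 54, 9 bp.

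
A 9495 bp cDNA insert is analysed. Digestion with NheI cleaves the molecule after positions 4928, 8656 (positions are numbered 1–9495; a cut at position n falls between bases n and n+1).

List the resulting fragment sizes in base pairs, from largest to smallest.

4928, 3728, 839 bp

Linear molecule, 2 cuts → 3 fragments:
  4928 − 0 = 4928 bp
  8656 − 4928 = 3728 bp
  9495 − 8656 = 839 bp
Sorted largest to smallest: 4928, 3728, 839 bp.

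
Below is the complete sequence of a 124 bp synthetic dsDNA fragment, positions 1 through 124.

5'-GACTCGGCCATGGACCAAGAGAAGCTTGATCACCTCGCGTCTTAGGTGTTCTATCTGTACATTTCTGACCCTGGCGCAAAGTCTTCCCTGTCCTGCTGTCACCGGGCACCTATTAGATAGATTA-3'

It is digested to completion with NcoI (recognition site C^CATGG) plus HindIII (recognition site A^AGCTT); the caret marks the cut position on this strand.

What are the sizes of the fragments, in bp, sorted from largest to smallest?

The NcoI site (CCATGG) starts at position 8.
NcoI cuts after the first base of each site, so after position 8.
The HindIII site (AAGCTT) starts at position 22.
HindIII cuts after the first base of each site, so after position 22.
Combined cut positions: 8, 22.
Linear molecule, 2 cuts → 3 fragments:
  1–8 → 8 bp
  9–22 → 14 bp
  23–124 → 102 bp
Sorted largest to smallest: 102, 14, 8 bp.

102, 14, 8 bp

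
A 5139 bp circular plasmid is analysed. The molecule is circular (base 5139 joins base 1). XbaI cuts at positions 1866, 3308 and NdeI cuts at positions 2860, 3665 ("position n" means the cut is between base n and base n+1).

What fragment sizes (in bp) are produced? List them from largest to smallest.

Combined cut positions (sorted): 1866, 2860, 3308, 3665.
Circular molecule, 4 cuts → 4 fragments:
  2860 − 1866 = 994 bp
  3308 − 2860 = 448 bp
  3665 − 3308 = 357 bp
  wrap: 5139 − 3665 + 1866 = 3340 bp
Sorted largest to smallest: 3340, 994, 448, 357 bp.

3340, 994, 448, 357 bp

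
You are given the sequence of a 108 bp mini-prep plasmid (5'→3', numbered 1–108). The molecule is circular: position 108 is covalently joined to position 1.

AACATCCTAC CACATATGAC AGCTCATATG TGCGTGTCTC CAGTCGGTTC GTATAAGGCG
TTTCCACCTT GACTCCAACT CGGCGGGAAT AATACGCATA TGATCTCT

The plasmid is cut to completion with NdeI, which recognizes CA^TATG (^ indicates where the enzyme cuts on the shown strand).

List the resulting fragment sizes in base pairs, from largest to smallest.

72, 24, 12 bp

NdeI sites (CATATG) start at positions 13, 25, 97.
NdeI cuts after base 2 of each site, so after positions 14, 26, 98.
Circular molecule, 3 cuts → 3 fragments:
  15–26 → 12 bp
  27–98 → 72 bp
  99–108 then 1–14 → 10 + 14 = 24 bp
Sorted largest to smallest: 72, 24, 12 bp.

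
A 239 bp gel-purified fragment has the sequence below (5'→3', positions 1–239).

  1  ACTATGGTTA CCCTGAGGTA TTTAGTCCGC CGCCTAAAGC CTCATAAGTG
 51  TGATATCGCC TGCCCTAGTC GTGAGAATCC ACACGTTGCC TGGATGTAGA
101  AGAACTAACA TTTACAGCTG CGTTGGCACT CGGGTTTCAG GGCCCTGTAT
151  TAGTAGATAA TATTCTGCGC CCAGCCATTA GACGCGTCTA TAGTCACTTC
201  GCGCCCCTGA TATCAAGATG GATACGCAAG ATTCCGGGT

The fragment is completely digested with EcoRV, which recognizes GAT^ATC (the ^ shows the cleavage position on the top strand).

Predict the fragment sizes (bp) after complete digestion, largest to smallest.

EcoRV sites (GATATC) start at positions 52, 209.
EcoRV cuts after base 3 of each site, so after positions 54, 211.
Linear molecule, 2 cuts → 3 fragments:
  1–54 → 54 bp
  55–211 → 157 bp
  212–239 → 28 bp
Sorted largest to smallest: 157, 54, 28 bp.

157, 54, 28 bp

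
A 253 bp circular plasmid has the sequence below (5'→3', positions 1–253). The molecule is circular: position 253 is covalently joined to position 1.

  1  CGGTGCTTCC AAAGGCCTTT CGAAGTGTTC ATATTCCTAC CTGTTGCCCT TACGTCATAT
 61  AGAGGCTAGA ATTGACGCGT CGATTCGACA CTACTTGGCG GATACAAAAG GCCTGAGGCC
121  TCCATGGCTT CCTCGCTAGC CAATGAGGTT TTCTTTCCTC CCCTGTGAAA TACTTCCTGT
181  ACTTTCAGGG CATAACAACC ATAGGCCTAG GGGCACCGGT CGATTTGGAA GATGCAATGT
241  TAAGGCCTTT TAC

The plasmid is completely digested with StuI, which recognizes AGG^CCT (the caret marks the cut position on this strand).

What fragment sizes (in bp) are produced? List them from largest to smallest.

96, 87, 40, 23, 7 bp

StuI sites (AGGCCT) start at positions 13, 109, 116, 203, 243.
StuI cuts after base 3 of each site, so after positions 15, 111, 118, 205, 245.
Circular molecule, 5 cuts → 5 fragments:
  16–111 → 96 bp
  112–118 → 7 bp
  119–205 → 87 bp
  206–245 → 40 bp
  246–253 then 1–15 → 8 + 15 = 23 bp
Sorted largest to smallest: 96, 87, 40, 23, 7 bp.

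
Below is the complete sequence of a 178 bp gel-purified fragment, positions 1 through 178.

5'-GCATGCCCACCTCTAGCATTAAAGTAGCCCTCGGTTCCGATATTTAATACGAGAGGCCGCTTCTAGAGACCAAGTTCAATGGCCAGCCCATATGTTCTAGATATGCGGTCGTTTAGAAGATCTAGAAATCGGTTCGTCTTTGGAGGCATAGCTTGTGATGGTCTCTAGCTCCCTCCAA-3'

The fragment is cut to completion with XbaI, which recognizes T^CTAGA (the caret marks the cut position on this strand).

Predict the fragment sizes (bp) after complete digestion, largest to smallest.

XbaI sites (TCTAGA) start at positions 62, 96, 121.
XbaI cuts after the first base of each site, so after positions 62, 96, 121.
Linear molecule, 3 cuts → 4 fragments:
  1–62 → 62 bp
  63–96 → 34 bp
  97–121 → 25 bp
  122–178 → 57 bp
Sorted largest to smallest: 62, 57, 34, 25 bp.

62, 57, 34, 25 bp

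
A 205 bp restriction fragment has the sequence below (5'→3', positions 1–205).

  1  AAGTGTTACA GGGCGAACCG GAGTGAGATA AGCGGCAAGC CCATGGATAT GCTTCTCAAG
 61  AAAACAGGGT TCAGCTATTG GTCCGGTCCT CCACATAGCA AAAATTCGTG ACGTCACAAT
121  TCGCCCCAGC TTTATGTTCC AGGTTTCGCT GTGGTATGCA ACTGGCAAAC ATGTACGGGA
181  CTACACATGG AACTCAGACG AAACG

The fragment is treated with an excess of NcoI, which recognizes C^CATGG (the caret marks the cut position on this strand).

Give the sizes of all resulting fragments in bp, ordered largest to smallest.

The NcoI site (CCATGG) starts at position 41.
NcoI cuts after the first base of each site, so after position 41.
Linear molecule, 1 cut → 2 fragments:
  1–41 → 41 bp
  42–205 → 164 bp
Sorted largest to smallest: 164, 41 bp.

164, 41 bp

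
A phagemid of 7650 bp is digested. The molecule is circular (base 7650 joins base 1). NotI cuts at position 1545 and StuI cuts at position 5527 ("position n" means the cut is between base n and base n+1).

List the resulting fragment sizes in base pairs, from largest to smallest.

3982, 3668 bp

Combined cut positions (sorted): 1545, 5527.
Circular molecule, 2 cuts → 2 fragments:
  5527 − 1545 = 3982 bp
  wrap: 7650 − 5527 + 1545 = 3668 bp
Sorted largest to smallest: 3982, 3668 bp.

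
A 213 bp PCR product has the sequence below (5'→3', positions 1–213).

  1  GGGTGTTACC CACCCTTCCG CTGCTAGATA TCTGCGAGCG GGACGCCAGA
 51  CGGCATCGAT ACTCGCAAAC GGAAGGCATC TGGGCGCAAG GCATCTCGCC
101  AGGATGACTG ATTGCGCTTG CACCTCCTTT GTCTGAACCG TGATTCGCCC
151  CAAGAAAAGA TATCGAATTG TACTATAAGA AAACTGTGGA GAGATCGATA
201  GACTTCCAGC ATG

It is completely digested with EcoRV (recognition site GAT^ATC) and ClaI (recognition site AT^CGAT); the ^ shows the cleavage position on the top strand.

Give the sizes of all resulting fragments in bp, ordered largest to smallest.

EcoRV sites (GATATC) start at positions 27, 159.
EcoRV cuts after base 3 of each site, so after positions 29, 161.
ClaI sites (ATCGAT) start at positions 55, 194.
ClaI cuts after base 2 of each site, so after positions 56, 195.
Combined cut positions: 29, 56, 161, 195.
Linear molecule, 4 cuts → 5 fragments:
  1–29 → 29 bp
  30–56 → 27 bp
  57–161 → 105 bp
  162–195 → 34 bp
  196–213 → 18 bp
Sorted largest to smallest: 105, 34, 29, 27, 18 bp.

105, 34, 29, 27, 18 bp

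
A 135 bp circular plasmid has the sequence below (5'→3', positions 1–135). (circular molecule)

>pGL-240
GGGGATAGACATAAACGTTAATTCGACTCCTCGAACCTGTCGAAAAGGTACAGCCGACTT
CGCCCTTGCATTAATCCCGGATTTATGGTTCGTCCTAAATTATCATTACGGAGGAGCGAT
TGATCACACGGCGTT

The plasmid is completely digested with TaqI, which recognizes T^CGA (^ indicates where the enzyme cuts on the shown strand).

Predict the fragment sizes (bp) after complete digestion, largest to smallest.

TaqI sites (TCGA) start at positions 23, 31, 40.
TaqI cuts after the first base of each site, so after positions 23, 31, 40.
Circular molecule, 3 cuts → 3 fragments:
  24–31 → 8 bp
  32–40 → 9 bp
  41–135 then 1–23 → 95 + 23 = 118 bp
Sorted largest to smallest: 118, 9, 8 bp.

118, 9, 8 bp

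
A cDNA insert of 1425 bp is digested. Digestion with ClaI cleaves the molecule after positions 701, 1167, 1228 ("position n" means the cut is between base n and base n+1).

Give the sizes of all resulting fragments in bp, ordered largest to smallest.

701, 466, 197, 61 bp

Linear molecule, 3 cuts → 4 fragments:
  701 − 0 = 701 bp
  1167 − 701 = 466 bp
  1228 − 1167 = 61 bp
  1425 − 1228 = 197 bp
Sorted largest to smallest: 701, 466, 197, 61 bp.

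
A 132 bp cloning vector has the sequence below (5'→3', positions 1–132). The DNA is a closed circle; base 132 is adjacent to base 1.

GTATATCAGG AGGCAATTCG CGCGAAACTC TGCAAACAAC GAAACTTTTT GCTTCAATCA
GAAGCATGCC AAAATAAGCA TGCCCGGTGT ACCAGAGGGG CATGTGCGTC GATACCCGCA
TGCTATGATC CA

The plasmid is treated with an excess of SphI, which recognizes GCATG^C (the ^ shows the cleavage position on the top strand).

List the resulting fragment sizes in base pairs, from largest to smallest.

78, 40, 14 bp

SphI sites (GCATGC) start at positions 64, 78, 118.
SphI cuts after base 5 of each site (before the last base), so after positions 68, 82, 122.
Circular molecule, 3 cuts → 3 fragments:
  69–82 → 14 bp
  83–122 → 40 bp
  123–132 then 1–68 → 10 + 68 = 78 bp
Sorted largest to smallest: 78, 40, 14 bp.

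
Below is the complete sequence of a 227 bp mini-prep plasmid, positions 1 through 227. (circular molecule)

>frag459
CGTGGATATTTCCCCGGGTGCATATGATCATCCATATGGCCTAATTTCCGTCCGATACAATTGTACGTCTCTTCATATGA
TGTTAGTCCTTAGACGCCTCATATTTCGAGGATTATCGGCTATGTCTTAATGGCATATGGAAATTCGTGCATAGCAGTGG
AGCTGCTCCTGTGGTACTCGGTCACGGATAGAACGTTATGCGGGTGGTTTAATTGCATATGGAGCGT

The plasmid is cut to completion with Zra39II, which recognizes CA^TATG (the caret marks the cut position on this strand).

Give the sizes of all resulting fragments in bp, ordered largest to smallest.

82, 60, 41, 32, 12 bp

Zra39II sites (CATATG) start at positions 21, 33, 74, 134, 216.
Zra39II cuts after base 2 of each site, so after positions 22, 34, 75, 135, 217.
Circular molecule, 5 cuts → 5 fragments:
  23–34 → 12 bp
  35–75 → 41 bp
  76–135 → 60 bp
  136–217 → 82 bp
  218–227 then 1–22 → 10 + 22 = 32 bp
Sorted largest to smallest: 82, 60, 41, 32, 12 bp.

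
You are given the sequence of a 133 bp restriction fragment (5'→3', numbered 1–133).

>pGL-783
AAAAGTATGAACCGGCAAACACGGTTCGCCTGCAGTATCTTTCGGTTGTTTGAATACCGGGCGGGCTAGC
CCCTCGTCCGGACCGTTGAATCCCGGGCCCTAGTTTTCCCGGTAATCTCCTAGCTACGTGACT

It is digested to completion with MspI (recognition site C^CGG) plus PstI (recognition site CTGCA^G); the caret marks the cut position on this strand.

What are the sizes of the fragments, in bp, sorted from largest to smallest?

24, 23, 22, 21, 16, 15, 12 bp

MspI sites (CCGG) start at positions 12, 57, 78, 93, 109.
MspI cuts after the first base of each site, so after positions 12, 57, 78, 93, 109.
The PstI site (CTGCAG) starts at position 30.
PstI cuts after base 5 of each site (before the last base), so after position 34.
Combined cut positions: 12, 34, 57, 78, 93, 109.
Linear molecule, 6 cuts → 7 fragments:
  1–12 → 12 bp
  13–34 → 22 bp
  35–57 → 23 bp
  58–78 → 21 bp
  79–93 → 15 bp
  94–109 → 16 bp
  110–133 → 24 bp
Sorted largest to smallest: 24, 23, 22, 21, 16, 15, 12 bp.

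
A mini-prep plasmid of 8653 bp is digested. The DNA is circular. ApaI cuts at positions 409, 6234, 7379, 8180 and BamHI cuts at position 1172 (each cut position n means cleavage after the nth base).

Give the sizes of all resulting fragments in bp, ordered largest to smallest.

5062, 1145, 882, 801, 763 bp

Combined cut positions (sorted): 409, 1172, 6234, 7379, 8180.
Circular molecule, 5 cuts → 5 fragments:
  1172 − 409 = 763 bp
  6234 − 1172 = 5062 bp
  7379 − 6234 = 1145 bp
  8180 − 7379 = 801 bp
  wrap: 8653 − 8180 + 409 = 882 bp
Sorted largest to smallest: 5062, 1145, 882, 801, 763 bp.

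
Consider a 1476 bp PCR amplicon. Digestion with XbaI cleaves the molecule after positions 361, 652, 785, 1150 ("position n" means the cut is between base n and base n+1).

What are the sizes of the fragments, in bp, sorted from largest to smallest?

Linear molecule, 4 cuts → 5 fragments:
  361 − 0 = 361 bp
  652 − 361 = 291 bp
  785 − 652 = 133 bp
  1150 − 785 = 365 bp
  1476 − 1150 = 326 bp
Sorted largest to smallest: 365, 361, 326, 291, 133 bp.

365, 361, 326, 291, 133 bp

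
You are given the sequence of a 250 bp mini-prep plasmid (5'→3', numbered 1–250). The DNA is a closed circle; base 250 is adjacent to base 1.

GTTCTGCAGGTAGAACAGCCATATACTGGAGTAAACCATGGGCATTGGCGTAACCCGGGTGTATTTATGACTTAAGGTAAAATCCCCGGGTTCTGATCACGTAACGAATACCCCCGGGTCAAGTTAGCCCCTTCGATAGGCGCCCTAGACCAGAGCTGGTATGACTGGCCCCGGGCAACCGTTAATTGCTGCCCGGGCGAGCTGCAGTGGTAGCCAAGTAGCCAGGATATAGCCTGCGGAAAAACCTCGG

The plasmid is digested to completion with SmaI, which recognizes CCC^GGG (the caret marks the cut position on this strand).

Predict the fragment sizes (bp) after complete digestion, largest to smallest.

112, 57, 31, 28, 22 bp

SmaI sites (CCCGGG) start at positions 54, 85, 113, 170, 192.
SmaI cuts after base 3 of each site, so after positions 56, 87, 115, 172, 194.
Circular molecule, 5 cuts → 5 fragments:
  57–87 → 31 bp
  88–115 → 28 bp
  116–172 → 57 bp
  173–194 → 22 bp
  195–250 then 1–56 → 56 + 56 = 112 bp
Sorted largest to smallest: 112, 57, 31, 28, 22 bp.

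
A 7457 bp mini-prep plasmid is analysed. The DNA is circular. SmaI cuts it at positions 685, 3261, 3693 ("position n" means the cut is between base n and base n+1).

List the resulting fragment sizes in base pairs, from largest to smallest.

Circular molecule, 3 cuts → 3 fragments:
  3261 − 685 = 2576 bp
  3693 − 3261 = 432 bp
  wrap: 7457 − 3693 + 685 = 4449 bp
Sorted largest to smallest: 4449, 2576, 432 bp.

4449, 2576, 432 bp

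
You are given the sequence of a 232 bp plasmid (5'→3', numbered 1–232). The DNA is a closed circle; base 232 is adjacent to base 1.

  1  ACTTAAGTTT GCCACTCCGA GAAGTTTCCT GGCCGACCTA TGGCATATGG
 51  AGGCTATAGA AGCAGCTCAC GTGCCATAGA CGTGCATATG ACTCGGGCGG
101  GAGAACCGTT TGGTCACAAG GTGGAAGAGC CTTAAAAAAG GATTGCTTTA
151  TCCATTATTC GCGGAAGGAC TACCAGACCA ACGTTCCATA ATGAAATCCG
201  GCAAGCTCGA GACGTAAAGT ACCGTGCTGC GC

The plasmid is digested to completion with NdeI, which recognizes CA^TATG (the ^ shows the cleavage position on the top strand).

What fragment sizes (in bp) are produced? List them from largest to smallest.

191, 41 bp

NdeI sites (CATATG) start at positions 44, 85.
NdeI cuts after base 2 of each site, so after positions 45, 86.
Circular molecule, 2 cuts → 2 fragments:
  46–86 → 41 bp
  87–232 then 1–45 → 146 + 45 = 191 bp
Sorted largest to smallest: 191, 41 bp.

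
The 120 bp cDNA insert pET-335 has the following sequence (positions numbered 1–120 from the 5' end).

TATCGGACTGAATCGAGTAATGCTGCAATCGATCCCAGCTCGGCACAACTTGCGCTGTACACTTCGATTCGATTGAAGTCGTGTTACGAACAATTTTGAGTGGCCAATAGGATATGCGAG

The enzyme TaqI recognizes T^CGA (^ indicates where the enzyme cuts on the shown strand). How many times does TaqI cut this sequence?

TCGA occurs starting at positions 13, 29, 64, 69.
TaqI cuts at 4 sites.

4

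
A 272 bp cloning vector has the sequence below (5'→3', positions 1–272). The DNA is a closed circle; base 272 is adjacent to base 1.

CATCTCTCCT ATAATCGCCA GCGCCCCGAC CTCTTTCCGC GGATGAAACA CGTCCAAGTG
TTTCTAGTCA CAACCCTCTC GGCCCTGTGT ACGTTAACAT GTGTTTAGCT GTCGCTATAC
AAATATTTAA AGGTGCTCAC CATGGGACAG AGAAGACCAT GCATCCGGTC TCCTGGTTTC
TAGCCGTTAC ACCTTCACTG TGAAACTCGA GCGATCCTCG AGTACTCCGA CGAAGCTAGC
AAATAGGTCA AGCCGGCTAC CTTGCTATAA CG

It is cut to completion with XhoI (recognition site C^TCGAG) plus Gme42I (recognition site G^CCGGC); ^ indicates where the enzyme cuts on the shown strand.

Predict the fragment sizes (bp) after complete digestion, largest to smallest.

226, 35, 11 bp

XhoI sites (CTCGAG) start at positions 206, 217.
XhoI cuts after the first base of each site, so after positions 206, 217.
The Gme42I site (GCCGGC) starts at position 252.
Gme42I cuts after the first base of each site, so after position 252.
Combined cut positions: 206, 217, 252.
Circular molecule, 3 cuts → 3 fragments:
  207–217 → 11 bp
  218–252 → 35 bp
  253–272 then 1–206 → 20 + 206 = 226 bp
Sorted largest to smallest: 226, 35, 11 bp.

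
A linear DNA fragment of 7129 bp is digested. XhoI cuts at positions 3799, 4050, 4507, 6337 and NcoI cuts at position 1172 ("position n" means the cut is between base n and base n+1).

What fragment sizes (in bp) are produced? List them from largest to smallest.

2627, 1830, 1172, 792, 457, 251 bp

Combined cut positions (sorted): 1172, 3799, 4050, 4507, 6337.
Linear molecule, 5 cuts → 6 fragments:
  1172 − 0 = 1172 bp
  3799 − 1172 = 2627 bp
  4050 − 3799 = 251 bp
  4507 − 4050 = 457 bp
  6337 − 4507 = 1830 bp
  7129 − 6337 = 792 bp
Sorted largest to smallest: 2627, 1830, 1172, 792, 457, 251 bp.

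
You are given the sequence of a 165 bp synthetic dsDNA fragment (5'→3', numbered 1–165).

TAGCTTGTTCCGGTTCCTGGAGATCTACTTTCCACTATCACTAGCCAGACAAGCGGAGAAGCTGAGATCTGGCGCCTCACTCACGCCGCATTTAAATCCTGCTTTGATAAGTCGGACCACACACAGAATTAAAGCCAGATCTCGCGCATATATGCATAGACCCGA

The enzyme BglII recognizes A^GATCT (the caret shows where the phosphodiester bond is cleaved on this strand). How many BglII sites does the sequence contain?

AGATCT occurs starting at positions 21, 65, 137.
BglII cuts at 3 sites.

3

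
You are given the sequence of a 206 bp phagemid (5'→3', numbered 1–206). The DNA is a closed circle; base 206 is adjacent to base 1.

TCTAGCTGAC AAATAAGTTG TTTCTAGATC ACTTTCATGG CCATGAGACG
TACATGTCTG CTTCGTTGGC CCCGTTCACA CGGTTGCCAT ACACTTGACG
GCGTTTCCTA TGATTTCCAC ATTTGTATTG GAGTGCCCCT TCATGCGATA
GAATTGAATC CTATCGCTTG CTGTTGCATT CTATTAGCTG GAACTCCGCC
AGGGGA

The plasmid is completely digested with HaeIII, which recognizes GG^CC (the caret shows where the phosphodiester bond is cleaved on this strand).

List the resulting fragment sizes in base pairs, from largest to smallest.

177, 29 bp

HaeIII sites (GGCC) start at positions 39, 68.
HaeIII cuts after base 2 of each site, so after positions 40, 69.
Circular molecule, 2 cuts → 2 fragments:
  41–69 → 29 bp
  70–206 then 1–40 → 137 + 40 = 177 bp
Sorted largest to smallest: 177, 29 bp.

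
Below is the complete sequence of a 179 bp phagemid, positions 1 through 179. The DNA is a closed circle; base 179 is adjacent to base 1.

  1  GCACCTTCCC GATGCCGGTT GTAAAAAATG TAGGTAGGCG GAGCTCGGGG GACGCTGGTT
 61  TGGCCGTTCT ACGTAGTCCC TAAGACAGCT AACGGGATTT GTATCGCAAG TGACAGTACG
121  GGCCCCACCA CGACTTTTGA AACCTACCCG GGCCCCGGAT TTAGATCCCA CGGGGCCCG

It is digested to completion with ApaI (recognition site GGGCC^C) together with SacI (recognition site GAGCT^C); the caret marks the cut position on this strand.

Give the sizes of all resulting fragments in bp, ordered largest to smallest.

ApaI sites (GGGCCC) start at positions 120, 150, 173.
ApaI cuts after base 5 of each site (before the last base), so after positions 124, 154, 177.
The SacI site (GAGCTC) starts at position 41.
SacI cuts after base 5 of each site (before the last base), so after position 45.
Combined cut positions: 45, 124, 154, 177.
Circular molecule, 4 cuts → 4 fragments:
  46–124 → 79 bp
  125–154 → 30 bp
  155–177 → 23 bp
  178–179 then 1–45 → 2 + 45 = 47 bp
Sorted largest to smallest: 79, 47, 30, 23 bp.

79, 47, 30, 23 bp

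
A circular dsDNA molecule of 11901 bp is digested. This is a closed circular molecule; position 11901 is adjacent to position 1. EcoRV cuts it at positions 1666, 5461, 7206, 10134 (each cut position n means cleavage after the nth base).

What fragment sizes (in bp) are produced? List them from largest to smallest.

Circular molecule, 4 cuts → 4 fragments:
  5461 − 1666 = 3795 bp
  7206 − 5461 = 1745 bp
  10134 − 7206 = 2928 bp
  wrap: 11901 − 10134 + 1666 = 3433 bp
Sorted largest to smallest: 3795, 3433, 2928, 1745 bp.

3795, 3433, 2928, 1745 bp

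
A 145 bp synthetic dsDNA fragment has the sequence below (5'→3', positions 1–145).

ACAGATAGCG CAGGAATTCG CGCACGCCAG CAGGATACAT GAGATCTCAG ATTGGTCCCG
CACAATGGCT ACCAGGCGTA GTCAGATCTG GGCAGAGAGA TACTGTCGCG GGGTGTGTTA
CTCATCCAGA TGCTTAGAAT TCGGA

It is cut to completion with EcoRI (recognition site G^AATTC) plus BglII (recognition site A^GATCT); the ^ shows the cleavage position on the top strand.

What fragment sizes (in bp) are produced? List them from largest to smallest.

EcoRI sites (GAATTC) start at positions 14, 137.
EcoRI cuts after the first base of each site, so after positions 14, 137.
BglII sites (AGATCT) start at positions 42, 84.
BglII cuts after the first base of each site, so after positions 42, 84.
Combined cut positions: 14, 42, 84, 137.
Linear molecule, 4 cuts → 5 fragments:
  1–14 → 14 bp
  15–42 → 28 bp
  43–84 → 42 bp
  85–137 → 53 bp
  138–145 → 8 bp
Sorted largest to smallest: 53, 42, 28, 14, 8 bp.

53, 42, 28, 14, 8 bp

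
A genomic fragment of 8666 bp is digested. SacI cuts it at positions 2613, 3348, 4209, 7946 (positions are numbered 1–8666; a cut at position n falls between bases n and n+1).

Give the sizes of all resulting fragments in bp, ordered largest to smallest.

Linear molecule, 4 cuts → 5 fragments:
  2613 − 0 = 2613 bp
  3348 − 2613 = 735 bp
  4209 − 3348 = 861 bp
  7946 − 4209 = 3737 bp
  8666 − 7946 = 720 bp
Sorted largest to smallest: 3737, 2613, 861, 735, 720 bp.

3737, 2613, 861, 735, 720 bp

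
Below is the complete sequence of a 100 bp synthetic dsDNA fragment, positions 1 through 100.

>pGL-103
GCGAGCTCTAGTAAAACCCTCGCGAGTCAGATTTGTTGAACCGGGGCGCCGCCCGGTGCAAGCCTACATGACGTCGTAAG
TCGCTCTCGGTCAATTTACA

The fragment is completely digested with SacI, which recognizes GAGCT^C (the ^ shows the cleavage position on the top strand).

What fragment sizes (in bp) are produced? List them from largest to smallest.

93, 7 bp

The SacI site (GAGCTC) starts at position 3.
SacI cuts after base 5 of each site (before the last base), so after position 7.
Linear molecule, 1 cut → 2 fragments:
  1–7 → 7 bp
  8–100 → 93 bp
Sorted largest to smallest: 93, 7 bp.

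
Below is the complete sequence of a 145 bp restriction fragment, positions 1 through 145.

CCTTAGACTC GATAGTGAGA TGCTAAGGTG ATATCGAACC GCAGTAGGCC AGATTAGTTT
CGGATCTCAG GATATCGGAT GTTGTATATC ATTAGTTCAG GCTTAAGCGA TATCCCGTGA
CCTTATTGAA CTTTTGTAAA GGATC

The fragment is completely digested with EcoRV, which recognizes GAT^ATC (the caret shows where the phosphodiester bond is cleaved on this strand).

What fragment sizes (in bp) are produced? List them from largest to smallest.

41, 38, 34, 32 bp

EcoRV sites (GATATC) start at positions 30, 71, 109.
EcoRV cuts after base 3 of each site, so after positions 32, 73, 111.
Linear molecule, 3 cuts → 4 fragments:
  1–32 → 32 bp
  33–73 → 41 bp
  74–111 → 38 bp
  112–145 → 34 bp
Sorted largest to smallest: 41, 38, 34, 32 bp.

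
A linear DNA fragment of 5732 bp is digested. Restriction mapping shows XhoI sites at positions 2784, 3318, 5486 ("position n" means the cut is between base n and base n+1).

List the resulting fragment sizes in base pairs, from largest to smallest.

2784, 2168, 534, 246 bp

Linear molecule, 3 cuts → 4 fragments:
  2784 − 0 = 2784 bp
  3318 − 2784 = 534 bp
  5486 − 3318 = 2168 bp
  5732 − 5486 = 246 bp
Sorted largest to smallest: 2784, 2168, 534, 246 bp.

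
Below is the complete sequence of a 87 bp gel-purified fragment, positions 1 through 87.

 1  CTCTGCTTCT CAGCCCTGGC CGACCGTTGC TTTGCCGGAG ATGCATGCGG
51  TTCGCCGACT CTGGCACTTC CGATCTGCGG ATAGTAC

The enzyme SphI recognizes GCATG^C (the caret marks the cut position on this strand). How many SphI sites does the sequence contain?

GCATGC occurs starting at position 43.
SphI cuts at 1 site.

1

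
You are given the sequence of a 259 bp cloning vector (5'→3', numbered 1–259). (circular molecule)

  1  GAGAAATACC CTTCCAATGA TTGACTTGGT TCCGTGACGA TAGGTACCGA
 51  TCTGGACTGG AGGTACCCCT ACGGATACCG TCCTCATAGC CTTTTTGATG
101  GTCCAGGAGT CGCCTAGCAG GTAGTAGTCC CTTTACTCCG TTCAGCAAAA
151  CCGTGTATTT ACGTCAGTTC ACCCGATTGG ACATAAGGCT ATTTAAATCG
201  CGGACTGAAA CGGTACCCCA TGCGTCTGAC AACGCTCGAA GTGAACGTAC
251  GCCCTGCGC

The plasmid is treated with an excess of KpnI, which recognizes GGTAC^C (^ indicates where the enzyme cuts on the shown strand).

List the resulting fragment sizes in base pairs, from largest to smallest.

KpnI sites (GGTACC) start at positions 43, 62, 212.
KpnI cuts after base 5 of each site (before the last base), so after positions 47, 66, 216.
Circular molecule, 3 cuts → 3 fragments:
  48–66 → 19 bp
  67–216 → 150 bp
  217–259 then 1–47 → 43 + 47 = 90 bp
Sorted largest to smallest: 150, 90, 19 bp.

150, 90, 19 bp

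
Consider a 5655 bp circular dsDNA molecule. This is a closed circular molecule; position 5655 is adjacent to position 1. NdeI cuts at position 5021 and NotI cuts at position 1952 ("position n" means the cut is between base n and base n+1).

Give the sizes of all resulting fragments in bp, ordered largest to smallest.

3069, 2586 bp

Combined cut positions (sorted): 1952, 5021.
Circular molecule, 2 cuts → 2 fragments:
  5021 − 1952 = 3069 bp
  wrap: 5655 − 5021 + 1952 = 2586 bp
Sorted largest to smallest: 3069, 2586 bp.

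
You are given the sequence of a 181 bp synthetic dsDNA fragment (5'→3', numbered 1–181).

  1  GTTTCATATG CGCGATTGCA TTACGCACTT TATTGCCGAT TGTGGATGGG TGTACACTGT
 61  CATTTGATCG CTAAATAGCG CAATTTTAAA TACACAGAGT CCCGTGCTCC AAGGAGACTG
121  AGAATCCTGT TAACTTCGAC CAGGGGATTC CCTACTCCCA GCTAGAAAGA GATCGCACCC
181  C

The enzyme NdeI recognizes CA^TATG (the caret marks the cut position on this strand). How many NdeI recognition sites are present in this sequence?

CATATG occurs starting at position 5.
NdeI cuts at 1 site.

1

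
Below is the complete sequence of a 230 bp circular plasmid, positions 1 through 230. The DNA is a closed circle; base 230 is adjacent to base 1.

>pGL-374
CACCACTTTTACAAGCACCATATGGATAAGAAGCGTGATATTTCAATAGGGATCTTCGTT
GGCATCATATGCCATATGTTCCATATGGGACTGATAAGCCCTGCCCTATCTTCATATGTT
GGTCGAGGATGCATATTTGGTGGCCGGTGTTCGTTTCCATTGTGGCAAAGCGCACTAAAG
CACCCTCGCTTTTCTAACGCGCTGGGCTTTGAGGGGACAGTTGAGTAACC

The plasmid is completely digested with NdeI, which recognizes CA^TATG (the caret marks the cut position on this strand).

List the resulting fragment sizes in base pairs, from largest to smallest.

NdeI sites (CATATG) start at positions 19, 66, 73, 82, 113.
NdeI cuts after base 2 of each site, so after positions 20, 67, 74, 83, 114.
Circular molecule, 5 cuts → 5 fragments:
  21–67 → 47 bp
  68–74 → 7 bp
  75–83 → 9 bp
  84–114 → 31 bp
  115–230 then 1–20 → 116 + 20 = 136 bp
Sorted largest to smallest: 136, 47, 31, 9, 7 bp.

136, 47, 31, 9, 7 bp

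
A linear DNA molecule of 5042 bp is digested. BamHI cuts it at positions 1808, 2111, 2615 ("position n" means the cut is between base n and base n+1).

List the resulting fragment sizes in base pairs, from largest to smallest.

2427, 1808, 504, 303 bp

Linear molecule, 3 cuts → 4 fragments:
  1808 − 0 = 1808 bp
  2111 − 1808 = 303 bp
  2615 − 2111 = 504 bp
  5042 − 2615 = 2427 bp
Sorted largest to smallest: 2427, 1808, 504, 303 bp.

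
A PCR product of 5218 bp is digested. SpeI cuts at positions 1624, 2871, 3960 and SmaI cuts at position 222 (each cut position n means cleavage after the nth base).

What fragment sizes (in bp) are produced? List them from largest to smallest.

Combined cut positions (sorted): 222, 1624, 2871, 3960.
Linear molecule, 4 cuts → 5 fragments:
  222 − 0 = 222 bp
  1624 − 222 = 1402 bp
  2871 − 1624 = 1247 bp
  3960 − 2871 = 1089 bp
  5218 − 3960 = 1258 bp
Sorted largest to smallest: 1402, 1258, 1247, 1089, 222 bp.

1402, 1258, 1247, 1089, 222 bp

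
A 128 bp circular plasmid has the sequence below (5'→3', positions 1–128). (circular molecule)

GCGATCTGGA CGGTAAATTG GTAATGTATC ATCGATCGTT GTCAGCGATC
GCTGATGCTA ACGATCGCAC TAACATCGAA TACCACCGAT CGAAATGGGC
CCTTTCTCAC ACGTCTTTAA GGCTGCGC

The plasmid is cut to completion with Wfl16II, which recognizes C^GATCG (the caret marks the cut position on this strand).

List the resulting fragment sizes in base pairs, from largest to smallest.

Wfl16II sites (CGATCG) start at positions 33, 46, 62, 87.
Wfl16II cuts after the first base of each site, so after positions 33, 46, 62, 87.
Circular molecule, 4 cuts → 4 fragments:
  34–46 → 13 bp
  47–62 → 16 bp
  63–87 → 25 bp
  88–128 then 1–33 → 41 + 33 = 74 bp
Sorted largest to smallest: 74, 25, 16, 13 bp.

74, 25, 16, 13 bp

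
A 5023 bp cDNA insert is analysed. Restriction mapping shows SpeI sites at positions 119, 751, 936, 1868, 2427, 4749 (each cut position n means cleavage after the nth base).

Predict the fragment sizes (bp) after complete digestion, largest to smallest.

2322, 932, 632, 559, 274, 185, 119 bp

Linear molecule, 6 cuts → 7 fragments:
  119 − 0 = 119 bp
  751 − 119 = 632 bp
  936 − 751 = 185 bp
  1868 − 936 = 932 bp
  2427 − 1868 = 559 bp
  4749 − 2427 = 2322 bp
  5023 − 4749 = 274 bp
Sorted largest to smallest: 2322, 932, 632, 559, 274, 185, 119 bp.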